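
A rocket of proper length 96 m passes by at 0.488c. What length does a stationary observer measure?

Proper length L₀ = 96 m
γ = 1/√(1 - 0.488²) = 1.1457
L = L₀/γ = 96/1.1457 = 83.79 m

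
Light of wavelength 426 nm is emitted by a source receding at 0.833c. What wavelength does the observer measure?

β = 0.833
Wavelength Doppler factor = √(1.833/0.167) = √(10.976) = 3.313
λ_obs = 426 × 3.313 = 1411 nm (redshift)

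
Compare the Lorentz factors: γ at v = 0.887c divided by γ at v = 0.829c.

γ₁ = 1/√(1 - 0.887²) = 2.166
γ₂ = 1/√(1 - 0.829²) = 1.788
γ₁/γ₂ = 2.166/1.788 = 1.211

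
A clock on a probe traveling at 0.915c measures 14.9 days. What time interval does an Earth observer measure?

Proper time Δt₀ = 14.9 days
γ = 1/√(1 - 0.915²) = 2.4786
Δt = γΔt₀ = 2.4786 × 14.9 = 36.93 days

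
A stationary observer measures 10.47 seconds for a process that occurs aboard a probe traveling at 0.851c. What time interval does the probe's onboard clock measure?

Dilated time Δt = 10.47 seconds
γ = 1/√(1 - 0.851²) = 1.9042
Δt₀ = Δt/γ = 10.47/1.9042 = 5.498 seconds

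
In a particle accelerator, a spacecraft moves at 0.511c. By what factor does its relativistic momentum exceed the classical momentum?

p_rel = γmv, p_class = mv
Ratio = γ = 1/√(1 - 0.511²)
= 1/√(0.738879) = 1.163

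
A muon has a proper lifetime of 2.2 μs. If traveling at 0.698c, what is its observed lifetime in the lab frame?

Proper lifetime τ₀ = 2.2 μs
γ = 1/√(1 - 0.698²) = 1.3965
τ = γτ₀ = 1.3965 × 2.2 μs = 3.072 μs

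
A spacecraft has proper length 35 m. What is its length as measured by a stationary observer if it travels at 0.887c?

Proper length L₀ = 35 m
γ = 1/√(1 - 0.887²) = 2.166
L = L₀/γ = 35/2.166 = 16.16 m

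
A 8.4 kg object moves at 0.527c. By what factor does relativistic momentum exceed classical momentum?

p_rel = γmv, p_class = mv
Ratio = γ = 1/√(1 - 0.527²) = 1.177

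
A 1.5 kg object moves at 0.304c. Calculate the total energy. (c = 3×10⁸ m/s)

γ = 1/√(1 - 0.304²) = 1.0497
mc² = 1.5 × (3×10⁸)² = 1.350×10¹⁷ J
E = γmc² = 1.0497 × 1.350×10¹⁷ = 1.417×10¹⁷ J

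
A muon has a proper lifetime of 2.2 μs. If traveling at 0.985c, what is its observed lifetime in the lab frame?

Proper lifetime τ₀ = 2.2 μs
γ = 1/√(1 - 0.985²) = 5.795
τ = γτ₀ = 5.795 × 2.2 μs = 12.75 μs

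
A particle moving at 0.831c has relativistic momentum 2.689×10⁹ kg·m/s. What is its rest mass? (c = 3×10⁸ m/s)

γ = 1/√(1 - 0.831²) = 1.7977
v = 0.831 × 3×10⁸ = 2.493×10⁸ m/s
m = p/(γv) = 2.689×10⁹/(1.7977 × 2.493×10⁸) = 6.000 kg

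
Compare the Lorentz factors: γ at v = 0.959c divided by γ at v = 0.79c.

γ₁ = 1/√(1 - 0.959²) = 3.5285
γ₂ = 1/√(1 - 0.79²) = 1.6310
γ₁/γ₂ = 3.5285/1.6310 = 2.163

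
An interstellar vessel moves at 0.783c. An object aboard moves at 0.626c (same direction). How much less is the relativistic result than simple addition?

Classical: u' + v = 0.626 + 0.783 = 1.409c
Relativistic: u = (0.626 + 0.783)/(1 + 0.490158) = 1.409/1.490158 = 0.9455c
Difference: 1.409 - 0.9455 = 0.4635c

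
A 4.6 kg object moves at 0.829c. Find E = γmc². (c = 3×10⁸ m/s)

γ = 1/√(1 - 0.829²) = 1.7881
mc² = 4.6 × (3×10⁸)² = 4.140×10¹⁷ J
E = γmc² = 1.7881 × 4.140×10¹⁷ = 7.403×10¹⁷ J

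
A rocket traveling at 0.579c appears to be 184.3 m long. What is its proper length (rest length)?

Contracted length L = 184.3 m
γ = 1/√(1 - 0.579²) = 1.2265
L₀ = γL = 1.2265 × 184.3 = 226.0 m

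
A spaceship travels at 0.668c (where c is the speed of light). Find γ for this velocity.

v/c = 0.668, so (v/c)² = 0.446224
1 - (v/c)² = 0.553776
γ = 1/√(0.553776) = 1.344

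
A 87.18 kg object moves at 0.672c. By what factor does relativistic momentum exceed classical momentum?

p_rel = γmv, p_class = mv
Ratio = γ = 1/√(1 - 0.672²) = 1.350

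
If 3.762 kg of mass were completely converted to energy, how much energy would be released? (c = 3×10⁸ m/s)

Using E = mc²:
c² = (3×10⁸)² = 9×10¹⁶ m²/s²
E = 3.762 × 9×10¹⁶ = 3.386×10¹⁷ J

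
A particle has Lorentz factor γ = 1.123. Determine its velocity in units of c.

From γ = 1/√(1 - v²/c²):
1/γ² = 1/1.123² = 0.79294
v²/c² = 1 - 0.79294 = 0.20706
v/c = √(0.20706) = 0.4550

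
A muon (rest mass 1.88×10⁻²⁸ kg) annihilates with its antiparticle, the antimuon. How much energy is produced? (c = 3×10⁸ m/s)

Both particles have the same rest mass, so total mass = 2m
E = 2m·c² = 2 × 1.88×10⁻²⁸ × (3×10⁸)²
= 2 × 1.88×10⁻²⁸ × 9×10¹⁶
= 3.384×10⁻¹¹ J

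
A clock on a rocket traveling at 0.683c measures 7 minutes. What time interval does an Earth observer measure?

Proper time Δt₀ = 7 minutes
γ = 1/√(1 - 0.683²) = 1.3691
Δt = γΔt₀ = 1.3691 × 7 = 9.584 minutes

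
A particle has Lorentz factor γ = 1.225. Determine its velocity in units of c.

From γ = 1/√(1 - v²/c²):
1/γ² = 1/1.225² = 0.6664
v²/c² = 1 - 0.6664 = 0.3336
v/c = √(0.3336) = 0.5776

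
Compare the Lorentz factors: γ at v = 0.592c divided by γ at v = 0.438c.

γ₁ = 1/√(1 - 0.592²) = 1.2408
γ₂ = 1/√(1 - 0.438²) = 1.1124
γ₁/γ₂ = 1.2408/1.1124 = 1.115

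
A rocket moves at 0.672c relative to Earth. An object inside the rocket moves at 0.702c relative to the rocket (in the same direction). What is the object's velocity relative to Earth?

u = (u' + v)/(1 + u'v/c²)
Numerator: 0.702 + 0.672 = 1.374
Denominator: 1 + 0.471744 = 1.471744
u = 1.374/1.471744 = 0.9336c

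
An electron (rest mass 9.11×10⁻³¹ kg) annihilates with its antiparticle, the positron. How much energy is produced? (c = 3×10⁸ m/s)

Both particles have the same rest mass, so total mass = 2m
E = 2m·c² = 2 × 9.11×10⁻³¹ × (3×10⁸)²
= 2 × 9.11×10⁻³¹ × 9×10¹⁶
= 1.640×10⁻¹³ J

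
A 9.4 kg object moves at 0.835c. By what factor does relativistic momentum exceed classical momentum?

p_rel = γmv, p_class = mv
Ratio = γ = 1/√(1 - 0.835²) = 1.817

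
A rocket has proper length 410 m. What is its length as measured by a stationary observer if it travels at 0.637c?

Proper length L₀ = 410 m
γ = 1/√(1 - 0.637²) = 1.297
L = L₀/γ = 410/1.297 = 316.1 m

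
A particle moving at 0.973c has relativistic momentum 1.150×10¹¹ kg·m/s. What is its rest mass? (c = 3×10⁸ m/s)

γ = 1/√(1 - 0.973²) = 4.3327
v = 0.973 × 3×10⁸ = 2.919×10⁸ m/s
m = p/(γv) = 1.150×10¹¹/(4.3327 × 2.919×10⁸) = 90.93 kg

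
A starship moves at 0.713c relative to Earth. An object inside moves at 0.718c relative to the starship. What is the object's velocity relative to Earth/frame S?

u = (u' + v)/(1 + u'v/c²)
Numerator: 0.718 + 0.713 = 1.431
Denominator: 1 + 0.511934 = 1.511934
u = 1.431/1.511934 = 0.9465c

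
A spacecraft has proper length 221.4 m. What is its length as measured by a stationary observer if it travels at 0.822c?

Proper length L₀ = 221.4 m
γ = 1/√(1 - 0.822²) = 1.756
L = L₀/γ = 221.4/1.756 = 126.1 m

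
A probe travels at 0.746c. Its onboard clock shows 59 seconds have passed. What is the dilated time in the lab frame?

Proper time Δt₀ = 59 seconds
γ = 1/√(1 - 0.746²) = 1.50162
Δt = γΔt₀ = 1.50162 × 59 = 88.60 seconds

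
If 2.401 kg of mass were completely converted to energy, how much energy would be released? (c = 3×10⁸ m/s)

Using E = mc²:
c² = (3×10⁸)² = 9×10¹⁶ m²/s²
E = 2.401 × 9×10¹⁶ = 2.161×10¹⁷ J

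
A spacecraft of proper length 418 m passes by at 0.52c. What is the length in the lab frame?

Proper length L₀ = 418 m
γ = 1/√(1 - 0.52²) = 1.171
L = L₀/γ = 418/1.171 = 357.0 m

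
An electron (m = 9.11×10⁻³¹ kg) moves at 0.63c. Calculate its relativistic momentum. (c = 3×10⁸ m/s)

γ = 1/√(1 - 0.63²) = 1.2877
v = 0.63 × 3×10⁸ = 1.890×10⁸ m/s
p = γmv = 1.2877 × 9.11×10⁻³¹ × 1.890×10⁸ = 2.217×10⁻²² kg·m/s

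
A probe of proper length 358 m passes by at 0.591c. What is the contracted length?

Proper length L₀ = 358 m
γ = 1/√(1 - 0.591²) = 1.2397
L = L₀/γ = 358/1.2397 = 288.8 m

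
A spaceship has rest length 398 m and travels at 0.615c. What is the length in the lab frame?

Proper length L₀ = 398 m
γ = 1/√(1 - 0.615²) = 1.2682
L = L₀/γ = 398/1.2682 = 313.8 m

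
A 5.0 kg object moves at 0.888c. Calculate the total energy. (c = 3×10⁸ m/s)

γ = 1/√(1 - 0.888²) = 2.1747
mc² = 5.0 × (3×10⁸)² = 4.500×10¹⁷ J
E = γmc² = 2.1747 × 4.500×10¹⁷ = 9.786×10¹⁷ J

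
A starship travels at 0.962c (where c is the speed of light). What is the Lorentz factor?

v/c = 0.962, so (v/c)² = 0.925444
1 - (v/c)² = 0.074556
γ = 1/√(0.074556) = 3.662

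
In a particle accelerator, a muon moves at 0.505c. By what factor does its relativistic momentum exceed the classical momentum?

p_rel = γmv, p_class = mv
Ratio = γ = 1/√(1 - 0.505²)
= 1/√(0.744975) = 1.159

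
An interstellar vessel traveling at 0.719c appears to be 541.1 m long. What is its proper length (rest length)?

Contracted length L = 541.1 m
γ = 1/√(1 - 0.719²) = 1.4388
L₀ = γL = 1.4388 × 541.1 = 778.5 m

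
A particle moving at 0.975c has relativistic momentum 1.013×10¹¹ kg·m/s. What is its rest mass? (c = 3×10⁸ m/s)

γ = 1/√(1 - 0.975²) = 4.500
v = 0.975 × 3×10⁸ = 2.925×10⁸ m/s
m = p/(γv) = 1.013×10¹¹/(4.500 × 2.925×10⁸) = 76.96 kg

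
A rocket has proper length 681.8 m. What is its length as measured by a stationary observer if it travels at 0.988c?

Proper length L₀ = 681.8 m
γ = 1/√(1 - 0.988²) = 6.474
L = L₀/γ = 681.8/6.474 = 105.3 m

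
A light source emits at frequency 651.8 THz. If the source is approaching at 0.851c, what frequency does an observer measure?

β = v/c = 0.851
(1+β)/(1-β) = 1.851/0.149 = 12.423
Doppler factor = √(12.423) = 3.5246
f_obs = 651.8 × 3.5246 = 2297 THz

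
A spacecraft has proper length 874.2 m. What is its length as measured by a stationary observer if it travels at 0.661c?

Proper length L₀ = 874.2 m
γ = 1/√(1 - 0.661²) = 1.3326
L = L₀/γ = 874.2/1.3326 = 656.0 m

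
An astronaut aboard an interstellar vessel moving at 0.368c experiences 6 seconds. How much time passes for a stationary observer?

Proper time Δt₀ = 6 seconds
γ = 1/√(1 - 0.368²) = 1.0755
Δt = γΔt₀ = 1.0755 × 6 = 6.453 seconds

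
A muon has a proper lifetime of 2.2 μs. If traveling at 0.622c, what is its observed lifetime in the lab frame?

Proper lifetime τ₀ = 2.2 μs
γ = 1/√(1 - 0.622²) = 1.2771
τ = γτ₀ = 1.2771 × 2.2 μs = 2.810 μs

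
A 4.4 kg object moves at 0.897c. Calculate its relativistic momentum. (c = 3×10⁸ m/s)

γ = 1/√(1 - 0.897²) = 2.2623
v = 0.897 × 3×10⁸ = 2.691×10⁸ m/s
p = γmv = 2.2623 × 4.4 × 2.691×10⁸ = 2.679×10⁹ kg·m/s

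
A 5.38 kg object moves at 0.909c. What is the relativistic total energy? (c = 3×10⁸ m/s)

γ = 1/√(1 - 0.909²) = 2.399
mc² = 5.38 × (3×10⁸)² = 4.842×10¹⁷ J
E = γmc² = 2.399 × 4.842×10¹⁷ = 1.162×10¹⁸ J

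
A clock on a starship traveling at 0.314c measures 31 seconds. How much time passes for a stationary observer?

Proper time Δt₀ = 31 seconds
γ = 1/√(1 - 0.314²) = 1.0533
Δt = γΔt₀ = 1.0533 × 31 = 32.65 seconds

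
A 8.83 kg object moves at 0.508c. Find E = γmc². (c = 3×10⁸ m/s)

γ = 1/√(1 - 0.508²) = 1.161
mc² = 8.83 × (3×10⁸)² = 7.947×10¹⁷ J
E = γmc² = 1.161 × 7.947×10¹⁷ = 9.226×10¹⁷ J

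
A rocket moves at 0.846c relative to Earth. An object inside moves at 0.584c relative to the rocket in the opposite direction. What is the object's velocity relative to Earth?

Object's velocity in rocket frame is u' = -0.584c
u = (u' + v)/(1 + u'v/c²) = (v - 0.584)/(1 - 0.584·v/c²)
Numerator: 0.846 - 0.584 = 0.262
Denominator: 1 - 0.494064 = 0.505936
u = 0.262/0.505936 = 0.5179c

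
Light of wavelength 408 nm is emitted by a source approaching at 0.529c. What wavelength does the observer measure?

β = 0.529
Wavelength Doppler factor = √(0.471/1.529) = √(0.3080) = 0.5550
λ_obs = 408 × 0.5550 = 226.4 nm (blueshift)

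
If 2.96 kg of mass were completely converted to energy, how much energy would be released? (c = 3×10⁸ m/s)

Using E = mc²:
c² = (3×10⁸)² = 9×10¹⁶ m²/s²
E = 2.96 × 9×10¹⁶ = 2.664×10¹⁷ J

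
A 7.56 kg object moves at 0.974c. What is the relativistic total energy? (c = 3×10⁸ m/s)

γ = 1/√(1 - 0.974²) = 4.414
mc² = 7.56 × (3×10⁸)² = 6.804×10¹⁷ J
E = γmc² = 4.414 × 6.804×10¹⁷ = 3.003×10¹⁸ J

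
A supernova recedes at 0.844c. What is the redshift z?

β = 0.844
(1+β)/(1-β) = 1.844/0.156 = 11.82
√(11.82) = 3.438
z = 3.438 - 1 = 2.438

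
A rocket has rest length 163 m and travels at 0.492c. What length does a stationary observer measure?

Proper length L₀ = 163 m
γ = 1/√(1 - 0.492²) = 1.149
L = L₀/γ = 163/1.149 = 141.9 m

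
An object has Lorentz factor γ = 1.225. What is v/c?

From γ = 1/√(1 - v²/c²):
1/γ² = 1/1.225² = 0.6664
v²/c² = 1 - 0.6664 = 0.3336
v/c = √(0.3336) = 0.5776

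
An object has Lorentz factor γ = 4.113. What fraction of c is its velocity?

From γ = 1/√(1 - v²/c²):
1/γ² = 1/4.113² = 0.05911
v²/c² = 1 - 0.05911 = 0.9409
v/c = √(0.9409) = 0.9700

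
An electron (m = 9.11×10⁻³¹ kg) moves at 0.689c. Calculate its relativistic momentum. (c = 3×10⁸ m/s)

γ = 1/√(1 - 0.689²) = 1.3798
v = 0.689 × 3×10⁸ = 2.067×10⁸ m/s
p = γmv = 1.3798 × 9.11×10⁻³¹ × 2.067×10⁸ = 2.598×10⁻²² kg·m/s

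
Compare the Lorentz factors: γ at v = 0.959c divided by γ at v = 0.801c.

γ₁ = 1/√(1 - 0.959²) = 3.5285
γ₂ = 1/√(1 - 0.801²) = 1.6704
γ₁/γ₂ = 3.5285/1.6704 = 2.112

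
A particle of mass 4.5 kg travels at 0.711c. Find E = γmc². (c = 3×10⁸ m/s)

γ = 1/√(1 - 0.711²) = 1.422
mc² = 4.5 × (3×10⁸)² = 4.050×10¹⁷ J
E = γmc² = 1.422 × 4.050×10¹⁷ = 5.759×10¹⁷ J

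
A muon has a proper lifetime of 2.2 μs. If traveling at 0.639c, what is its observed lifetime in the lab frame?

Proper lifetime τ₀ = 2.2 μs
γ = 1/√(1 - 0.639²) = 1.300
τ = γτ₀ = 1.300 × 2.2 μs = 2.860 μs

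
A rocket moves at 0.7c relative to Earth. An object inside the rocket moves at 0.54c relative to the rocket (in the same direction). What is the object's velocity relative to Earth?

u = (u' + v)/(1 + u'v/c²)
Numerator: 0.54 + 0.7 = 1.24
Denominator: 1 + 0.378 = 1.378
u = 1.24/1.378 = 0.8999c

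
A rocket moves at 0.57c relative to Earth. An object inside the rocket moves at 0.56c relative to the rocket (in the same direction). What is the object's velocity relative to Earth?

u = (u' + v)/(1 + u'v/c²)
Numerator: 0.56 + 0.57 = 1.13
Denominator: 1 + 0.3192 = 1.3192
u = 1.13/1.3192 = 0.8566c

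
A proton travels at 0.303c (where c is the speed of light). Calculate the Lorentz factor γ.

v/c = 0.303, so (v/c)² = 0.091809
1 - (v/c)² = 0.908191
γ = 1/√(0.908191) = 1.049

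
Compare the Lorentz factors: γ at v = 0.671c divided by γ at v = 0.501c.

γ₁ = 1/√(1 - 0.671²) = 1.3487
γ₂ = 1/√(1 - 0.501²) = 1.1555
γ₁/γ₂ = 1.3487/1.1555 = 1.167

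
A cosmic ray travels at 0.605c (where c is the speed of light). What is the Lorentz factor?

v/c = 0.605, so (v/c)² = 0.366025
1 - (v/c)² = 0.633975
γ = 1/√(0.633975) = 1.256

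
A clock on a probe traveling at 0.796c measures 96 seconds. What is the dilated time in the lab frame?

Proper time Δt₀ = 96 seconds
γ = 1/√(1 - 0.796²) = 1.652
Δt = γΔt₀ = 1.652 × 96 = 158.6 seconds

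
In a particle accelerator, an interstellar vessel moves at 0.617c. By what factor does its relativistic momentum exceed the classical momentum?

p_rel = γmv, p_class = mv
Ratio = γ = 1/√(1 - 0.617²)
= 1/√(0.619311) = 1.271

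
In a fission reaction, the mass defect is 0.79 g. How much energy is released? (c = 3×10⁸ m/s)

Convert mass defect: Δm = 0.79 g = 0.00079 kg
E = Δm·c² = 0.00079 × (3×10⁸)²
= 0.00079 × 9×10¹⁶ = 7.110×10¹³ J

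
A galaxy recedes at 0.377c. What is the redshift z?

β = 0.377
(1+β)/(1-β) = 1.377/0.623 = 2.2103
√(2.2103) = 1.4867
z = 1.4867 - 1 = 0.4867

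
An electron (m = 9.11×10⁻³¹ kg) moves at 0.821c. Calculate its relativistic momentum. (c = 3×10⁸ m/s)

γ = 1/√(1 - 0.821²) = 1.7515
v = 0.821 × 3×10⁸ = 2.463×10⁸ m/s
p = γmv = 1.7515 × 9.11×10⁻³¹ × 2.463×10⁸ = 3.930×10⁻²² kg·m/s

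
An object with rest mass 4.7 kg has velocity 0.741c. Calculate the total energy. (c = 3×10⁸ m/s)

γ = 1/√(1 - 0.741²) = 1.4892
mc² = 4.7 × (3×10⁸)² = 4.230×10¹⁷ J
E = γmc² = 1.4892 × 4.230×10¹⁷ = 6.299×10¹⁷ J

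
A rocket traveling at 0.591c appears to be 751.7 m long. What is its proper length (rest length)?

Contracted length L = 751.7 m
γ = 1/√(1 - 0.591²) = 1.2397
L₀ = γL = 1.2397 × 751.7 = 931.9 m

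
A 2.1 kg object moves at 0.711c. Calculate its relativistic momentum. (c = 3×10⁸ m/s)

γ = 1/√(1 - 0.711²) = 1.422
v = 0.711 × 3×10⁸ = 2.133×10⁸ m/s
p = γmv = 1.422 × 2.1 × 2.133×10⁸ = 6.370×10⁸ kg·m/s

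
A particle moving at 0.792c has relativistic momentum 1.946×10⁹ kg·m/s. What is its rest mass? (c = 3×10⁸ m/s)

γ = 1/√(1 - 0.792²) = 1.638
v = 0.792 × 3×10⁸ = 2.376×10⁸ m/s
m = p/(γv) = 1.946×10⁹/(1.638 × 2.376×10⁸) = 5.000 kg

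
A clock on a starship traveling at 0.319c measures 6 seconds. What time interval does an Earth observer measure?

Proper time Δt₀ = 6 seconds
γ = 1/√(1 - 0.319²) = 1.0551
Δt = γΔt₀ = 1.0551 × 6 = 6.331 seconds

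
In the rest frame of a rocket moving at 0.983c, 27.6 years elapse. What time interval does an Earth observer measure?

Proper time Δt₀ = 27.6 years
γ = 1/√(1 - 0.983²) = 5.446
Δt = γΔt₀ = 5.446 × 27.6 = 150.3 years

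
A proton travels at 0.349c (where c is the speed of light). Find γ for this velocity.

v/c = 0.349, so (v/c)² = 0.121801
1 - (v/c)² = 0.878199
γ = 1/√(0.878199) = 1.067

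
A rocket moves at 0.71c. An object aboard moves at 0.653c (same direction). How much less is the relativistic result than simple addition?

Classical: u' + v = 0.653 + 0.71 = 1.363c
Relativistic: u = (0.653 + 0.71)/(1 + 0.46363) = 1.363/1.46363 = 0.9312c
Difference: 1.363 - 0.9312 = 0.4318c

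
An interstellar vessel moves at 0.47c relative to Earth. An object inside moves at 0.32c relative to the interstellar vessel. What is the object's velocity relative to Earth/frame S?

u = (u' + v)/(1 + u'v/c²)
Numerator: 0.32 + 0.47 = 0.79
Denominator: 1 + 0.1504 = 1.1504
u = 0.79/1.1504 = 0.6867c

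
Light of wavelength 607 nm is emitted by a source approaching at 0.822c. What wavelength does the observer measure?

β = 0.822
Wavelength Doppler factor = √(0.178/1.822) = √(0.09769) = 0.3126
λ_obs = 607 × 0.3126 = 189.7 nm (blueshift)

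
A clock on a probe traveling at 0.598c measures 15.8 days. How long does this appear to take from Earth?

Proper time Δt₀ = 15.8 days
γ = 1/√(1 - 0.598²) = 1.2477
Δt = γΔt₀ = 1.2477 × 15.8 = 19.71 days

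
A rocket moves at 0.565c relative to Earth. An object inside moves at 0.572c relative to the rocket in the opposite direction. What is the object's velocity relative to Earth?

Object's velocity in rocket frame is u' = -0.572c
u = (u' + v)/(1 + u'v/c²) = (v - 0.572)/(1 - 0.572·v/c²)
Numerator: 0.565 - 0.572 = -0.007
Denominator: 1 - 0.32318 = 0.67682
u = -0.007/0.67682 = -0.01034c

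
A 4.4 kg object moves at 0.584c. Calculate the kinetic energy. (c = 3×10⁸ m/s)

γ = 1/√(1 - 0.584²) = 1.2319
γ - 1 = 0.2319
KE = (γ-1)mc² = 0.2319 × 4.4 × (3×10⁸)² = 9.183×10¹⁶ J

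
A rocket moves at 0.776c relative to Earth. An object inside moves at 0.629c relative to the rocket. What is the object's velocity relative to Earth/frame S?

u = (u' + v)/(1 + u'v/c²)
Numerator: 0.629 + 0.776 = 1.405
Denominator: 1 + 0.488104 = 1.488104
u = 1.405/1.488104 = 0.9442c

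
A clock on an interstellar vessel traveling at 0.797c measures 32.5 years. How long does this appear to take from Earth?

Proper time Δt₀ = 32.5 years
γ = 1/√(1 - 0.797²) = 1.6557
Δt = γΔt₀ = 1.6557 × 32.5 = 53.81 years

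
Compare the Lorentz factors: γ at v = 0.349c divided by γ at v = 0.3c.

γ₁ = 1/√(1 - 0.349²) = 1.067
γ₂ = 1/√(1 - 0.3²) = 1.048
γ₁/γ₂ = 1.067/1.048 = 1.018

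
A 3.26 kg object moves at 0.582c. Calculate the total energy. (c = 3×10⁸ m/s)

γ = 1/√(1 - 0.582²) = 1.2297
mc² = 3.26 × (3×10⁸)² = 2.934×10¹⁷ J
E = γmc² = 1.2297 × 2.934×10¹⁷ = 3.608×10¹⁷ J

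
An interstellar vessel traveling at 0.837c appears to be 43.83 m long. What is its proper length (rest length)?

Contracted length L = 43.83 m
γ = 1/√(1 - 0.837²) = 1.8275
L₀ = γL = 1.8275 × 43.83 = 80.10 m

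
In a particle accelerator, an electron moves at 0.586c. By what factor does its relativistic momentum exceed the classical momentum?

p_rel = γmv, p_class = mv
Ratio = γ = 1/√(1 - 0.586²)
= 1/√(0.656604) = 1.234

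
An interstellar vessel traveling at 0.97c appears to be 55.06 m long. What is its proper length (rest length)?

Contracted length L = 55.06 m
γ = 1/√(1 - 0.97²) = 4.113
L₀ = γL = 4.113 × 55.06 = 226.5 m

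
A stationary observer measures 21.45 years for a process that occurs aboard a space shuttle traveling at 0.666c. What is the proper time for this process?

Dilated time Δt = 21.45 years
γ = 1/√(1 - 0.666²) = 1.341
Δt₀ = Δt/γ = 21.45/1.341 = 16.00 years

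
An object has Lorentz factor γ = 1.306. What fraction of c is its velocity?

From γ = 1/√(1 - v²/c²):
1/γ² = 1/1.306² = 0.5863
v²/c² = 1 - 0.5863 = 0.4137
v/c = √(0.4137) = 0.6432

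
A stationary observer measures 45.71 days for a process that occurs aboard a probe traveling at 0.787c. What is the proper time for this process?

Dilated time Δt = 45.71 days
γ = 1/√(1 - 0.787²) = 1.621
Δt₀ = Δt/γ = 45.71/1.621 = 28.20 days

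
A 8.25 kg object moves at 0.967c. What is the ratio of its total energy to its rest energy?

E = γmc², E₀ = mc²
E/E₀ = γ = 1/√(1 - 0.967²) = 3.925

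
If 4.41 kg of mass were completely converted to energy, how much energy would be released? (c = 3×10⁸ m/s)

Using E = mc²:
c² = (3×10⁸)² = 9×10¹⁶ m²/s²
E = 4.41 × 9×10¹⁶ = 3.969×10¹⁷ J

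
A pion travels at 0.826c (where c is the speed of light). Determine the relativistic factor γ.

v/c = 0.826, so (v/c)² = 0.682276
1 - (v/c)² = 0.317724
γ = 1/√(0.317724) = 1.774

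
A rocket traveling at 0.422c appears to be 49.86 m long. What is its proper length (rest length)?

Contracted length L = 49.86 m
γ = 1/√(1 - 0.422²) = 1.103
L₀ = γL = 1.103 × 49.86 = 55.00 m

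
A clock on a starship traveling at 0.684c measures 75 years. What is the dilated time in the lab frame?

Proper time Δt₀ = 75 years
γ = 1/√(1 - 0.684²) = 1.371
Δt = γΔt₀ = 1.371 × 75 = 102.8 years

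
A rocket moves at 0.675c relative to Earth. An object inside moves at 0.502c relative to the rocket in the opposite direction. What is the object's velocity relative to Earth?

Object's velocity in rocket frame is u' = -0.502c
u = (u' + v)/(1 + u'v/c²) = (v - 0.502)/(1 - 0.502·v/c²)
Numerator: 0.675 - 0.502 = 0.173
Denominator: 1 - 0.33885 = 0.66115
u = 0.173/0.66115 = 0.2617c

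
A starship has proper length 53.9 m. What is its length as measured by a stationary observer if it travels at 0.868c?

Proper length L₀ = 53.9 m
γ = 1/√(1 - 0.868²) = 2.014
L = L₀/γ = 53.9/2.014 = 26.76 m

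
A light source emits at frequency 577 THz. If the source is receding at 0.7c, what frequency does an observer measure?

β = v/c = 0.7
(1-β)/(1+β) = 0.3/1.7 = 0.1765
Doppler factor = √(0.1765) = 0.4201
f_obs = 577 × 0.4201 = 242.4 THz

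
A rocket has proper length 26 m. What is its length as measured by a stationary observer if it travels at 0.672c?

Proper length L₀ = 26 m
γ = 1/√(1 - 0.672²) = 1.3503
L = L₀/γ = 26/1.3503 = 19.25 m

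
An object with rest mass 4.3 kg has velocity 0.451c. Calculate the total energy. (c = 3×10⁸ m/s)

γ = 1/√(1 - 0.451²) = 1.1204
mc² = 4.3 × (3×10⁸)² = 3.870×10¹⁷ J
E = γmc² = 1.1204 × 3.870×10¹⁷ = 4.336×10¹⁷ J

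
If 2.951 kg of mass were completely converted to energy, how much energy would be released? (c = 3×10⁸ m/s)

Using E = mc²:
c² = (3×10⁸)² = 9×10¹⁶ m²/s²
E = 2.951 × 9×10¹⁶ = 2.656×10¹⁷ J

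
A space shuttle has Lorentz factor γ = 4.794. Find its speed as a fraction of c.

From γ = 1/√(1 - v²/c²):
1/γ² = 1/4.794² = 0.04351
v²/c² = 1 - 0.04351 = 0.9565
v/c = √(0.9565) = 0.9780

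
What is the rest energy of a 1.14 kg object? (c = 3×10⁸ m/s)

c² = (3×10⁸)² = 9.000×10¹⁶ m²/s²
E₀ = mc² = 1.14 × 9.000×10¹⁶ = 1.026×10¹⁷ J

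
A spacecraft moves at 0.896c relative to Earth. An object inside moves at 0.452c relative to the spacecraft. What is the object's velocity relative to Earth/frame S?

u = (u' + v)/(1 + u'v/c²)
Numerator: 0.452 + 0.896 = 1.348
Denominator: 1 + 0.404992 = 1.404992
u = 1.348/1.404992 = 0.9594c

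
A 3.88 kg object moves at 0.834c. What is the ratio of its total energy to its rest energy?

E = γmc², E₀ = mc²
E/E₀ = γ = 1/√(1 - 0.834²) = 1.812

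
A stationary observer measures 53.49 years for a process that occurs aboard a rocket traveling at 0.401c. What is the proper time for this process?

Dilated time Δt = 53.49 years
γ = 1/√(1 - 0.401²) = 1.0916
Δt₀ = Δt/γ = 53.49/1.0916 = 49.00 years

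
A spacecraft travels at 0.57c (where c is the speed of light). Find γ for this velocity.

v/c = 0.57, so (v/c)² = 0.3249
1 - (v/c)² = 0.6751
γ = 1/√(0.6751) = 1.217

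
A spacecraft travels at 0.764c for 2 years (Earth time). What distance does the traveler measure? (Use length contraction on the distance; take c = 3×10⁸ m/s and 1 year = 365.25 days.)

Earth distance: d = v × t = 0.764c × 2 yr = 1.4466×10¹⁶ m
γ = 1.5499
d' = d/γ = 1.4466×10¹⁶/1.5499 = 9.334×10¹⁵ m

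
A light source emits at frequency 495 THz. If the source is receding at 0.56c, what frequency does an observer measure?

β = v/c = 0.56
(1-β)/(1+β) = 0.44/1.56 = 0.2821
Doppler factor = √(0.2821) = 0.5311
f_obs = 495 × 0.5311 = 262.9 THz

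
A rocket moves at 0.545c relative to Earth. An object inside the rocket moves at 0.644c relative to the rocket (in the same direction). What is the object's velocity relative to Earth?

u = (u' + v)/(1 + u'v/c²)
Numerator: 0.644 + 0.545 = 1.189
Denominator: 1 + 0.35098 = 1.35098
u = 1.189/1.35098 = 0.8801c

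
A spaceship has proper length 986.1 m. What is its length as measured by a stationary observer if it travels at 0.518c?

Proper length L₀ = 986.1 m
γ = 1/√(1 - 0.518²) = 1.169
L = L₀/γ = 986.1/1.169 = 843.5 m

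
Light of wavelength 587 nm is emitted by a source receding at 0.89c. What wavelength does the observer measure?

β = 0.89
Wavelength Doppler factor = √(1.89/0.11) = √(17.18) = 4.145
λ_obs = 587 × 4.145 = 2433 nm (redshift)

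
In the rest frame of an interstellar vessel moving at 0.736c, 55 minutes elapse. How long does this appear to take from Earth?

Proper time Δt₀ = 55 minutes
γ = 1/√(1 - 0.736²) = 1.477
Δt = γΔt₀ = 1.477 × 55 = 81.24 minutes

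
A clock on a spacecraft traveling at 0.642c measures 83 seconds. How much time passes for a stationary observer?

Proper time Δt₀ = 83 seconds
γ = 1/√(1 - 0.642²) = 1.3043
Δt = γΔt₀ = 1.3043 × 83 = 108.3 seconds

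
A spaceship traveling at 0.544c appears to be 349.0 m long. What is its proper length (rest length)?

Contracted length L = 349.0 m
γ = 1/√(1 - 0.544²) = 1.1918
L₀ = γL = 1.1918 × 349.0 = 415.9 m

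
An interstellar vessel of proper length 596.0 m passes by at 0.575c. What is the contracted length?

Proper length L₀ = 596.0 m
γ = 1/√(1 - 0.575²) = 1.2223
L = L₀/γ = 596.0/1.2223 = 487.6 m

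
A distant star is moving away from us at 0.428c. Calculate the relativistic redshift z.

β = 0.428
(1+β)/(1-β) = 1.428/0.572 = 2.497
√(2.497) = 1.580
z = 1.580 - 1 = 0.5800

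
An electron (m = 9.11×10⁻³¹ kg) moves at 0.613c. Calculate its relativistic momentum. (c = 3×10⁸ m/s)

γ = 1/√(1 - 0.613²) = 1.2657
v = 0.613 × 3×10⁸ = 1.839×10⁸ m/s
p = γmv = 1.2657 × 9.11×10⁻³¹ × 1.839×10⁸ = 2.120×10⁻²² kg·m/s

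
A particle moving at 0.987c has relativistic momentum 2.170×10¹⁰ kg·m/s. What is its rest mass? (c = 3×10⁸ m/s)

γ = 1/√(1 - 0.987²) = 6.222
v = 0.987 × 3×10⁸ = 2.961×10⁸ m/s
m = p/(γv) = 2.170×10¹⁰/(6.222 × 2.961×10⁸) = 11.78 kg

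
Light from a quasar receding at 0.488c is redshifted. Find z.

β = 0.488
(1+β)/(1-β) = 1.488/0.512 = 2.9063
√(2.9063) = 1.7048
z = 1.7048 - 1 = 0.7048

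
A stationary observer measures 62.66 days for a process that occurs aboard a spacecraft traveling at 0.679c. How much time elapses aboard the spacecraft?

Dilated time Δt = 62.66 days
γ = 1/√(1 - 0.679²) = 1.3621
Δt₀ = Δt/γ = 62.66/1.3621 = 46.00 days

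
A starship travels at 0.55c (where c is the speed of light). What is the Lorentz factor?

v/c = 0.55, so (v/c)² = 0.3025
1 - (v/c)² = 0.6975
γ = 1/√(0.6975) = 1.197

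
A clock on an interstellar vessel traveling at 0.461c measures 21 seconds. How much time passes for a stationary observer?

Proper time Δt₀ = 21 seconds
γ = 1/√(1 - 0.461²) = 1.1269
Δt = γΔt₀ = 1.1269 × 21 = 23.66 seconds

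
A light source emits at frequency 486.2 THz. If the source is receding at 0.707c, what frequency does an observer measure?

β = v/c = 0.707
(1-β)/(1+β) = 0.293/1.707 = 0.17165
Doppler factor = √(0.17165) = 0.4143
f_obs = 486.2 × 0.4143 = 201.4 THz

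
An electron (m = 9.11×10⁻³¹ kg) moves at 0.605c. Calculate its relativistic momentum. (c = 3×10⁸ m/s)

γ = 1/√(1 - 0.605²) = 1.256
v = 0.605 × 3×10⁸ = 1.815×10⁸ m/s
p = γmv = 1.256 × 9.11×10⁻³¹ × 1.815×10⁸ = 2.077×10⁻²² kg·m/s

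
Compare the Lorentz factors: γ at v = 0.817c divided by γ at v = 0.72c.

γ₁ = 1/√(1 - 0.817²) = 1.734
γ₂ = 1/√(1 - 0.72²) = 1.441
γ₁/γ₂ = 1.734/1.441 = 1.203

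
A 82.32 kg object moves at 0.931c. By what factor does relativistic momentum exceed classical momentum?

p_rel = γmv, p_class = mv
Ratio = γ = 1/√(1 - 0.931²) = 2.740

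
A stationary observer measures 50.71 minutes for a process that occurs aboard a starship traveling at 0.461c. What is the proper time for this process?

Dilated time Δt = 50.71 minutes
γ = 1/√(1 - 0.461²) = 1.127
Δt₀ = Δt/γ = 50.71/1.127 = 45.00 minutes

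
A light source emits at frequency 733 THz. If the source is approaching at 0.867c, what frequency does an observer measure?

β = v/c = 0.867
(1+β)/(1-β) = 1.867/0.133 = 14.038
Doppler factor = √(14.038) = 3.7467
f_obs = 733 × 3.7467 = 2746 THz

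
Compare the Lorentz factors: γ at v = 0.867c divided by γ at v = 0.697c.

γ₁ = 1/√(1 - 0.867²) = 2.007
γ₂ = 1/√(1 - 0.697²) = 1.395
γ₁/γ₂ = 2.007/1.395 = 1.439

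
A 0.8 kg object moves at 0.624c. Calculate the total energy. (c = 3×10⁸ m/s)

γ = 1/√(1 - 0.624²) = 1.2797
mc² = 0.8 × (3×10⁸)² = 7.200×10¹⁶ J
E = γmc² = 1.2797 × 7.200×10¹⁶ = 9.214×10¹⁶ J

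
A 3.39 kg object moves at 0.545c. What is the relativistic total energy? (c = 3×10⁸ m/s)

γ = 1/√(1 - 0.545²) = 1.1927
mc² = 3.39 × (3×10⁸)² = 3.051×10¹⁷ J
E = γmc² = 1.1927 × 3.051×10¹⁷ = 3.639×10¹⁷ J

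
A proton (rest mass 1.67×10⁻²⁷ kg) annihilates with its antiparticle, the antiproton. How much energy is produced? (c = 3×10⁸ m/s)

Both particles have the same rest mass, so total mass = 2m
E = 2m·c² = 2 × 1.67×10⁻²⁷ × (3×10⁸)²
= 2 × 1.67×10⁻²⁷ × 9×10¹⁶
= 3.006×10⁻¹⁰ J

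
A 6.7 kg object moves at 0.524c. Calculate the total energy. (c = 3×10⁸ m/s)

γ = 1/√(1 - 0.524²) = 1.1741
mc² = 6.7 × (3×10⁸)² = 6.030×10¹⁷ J
E = γmc² = 1.1741 × 6.030×10¹⁷ = 7.080×10¹⁷ J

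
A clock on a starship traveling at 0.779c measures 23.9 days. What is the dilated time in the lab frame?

Proper time Δt₀ = 23.9 days
γ = 1/√(1 - 0.779²) = 1.595
Δt = γΔt₀ = 1.595 × 23.9 = 38.12 days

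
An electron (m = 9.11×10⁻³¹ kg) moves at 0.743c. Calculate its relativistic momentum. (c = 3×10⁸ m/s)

γ = 1/√(1 - 0.743²) = 1.494
v = 0.743 × 3×10⁸ = 2.229×10⁸ m/s
p = γmv = 1.494 × 9.11×10⁻³¹ × 2.229×10⁸ = 3.034×10⁻²² kg·m/s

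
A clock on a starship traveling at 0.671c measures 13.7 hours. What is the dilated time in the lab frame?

Proper time Δt₀ = 13.7 hours
γ = 1/√(1 - 0.671²) = 1.349
Δt = γΔt₀ = 1.349 × 13.7 = 18.48 hours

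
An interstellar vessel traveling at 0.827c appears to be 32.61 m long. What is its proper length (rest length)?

Contracted length L = 32.61 m
γ = 1/√(1 - 0.827²) = 1.7787
L₀ = γL = 1.7787 × 32.61 = 58.00 m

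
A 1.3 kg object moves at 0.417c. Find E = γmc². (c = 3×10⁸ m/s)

γ = 1/√(1 - 0.417²) = 1.100
mc² = 1.3 × (3×10⁸)² = 1.170×10¹⁷ J
E = γmc² = 1.100 × 1.170×10¹⁷ = 1.287×10¹⁷ J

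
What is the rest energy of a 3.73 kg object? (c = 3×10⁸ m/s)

c² = (3×10⁸)² = 9.000×10¹⁶ m²/s²
E₀ = mc² = 3.73 × 9.000×10¹⁶ = 3.357×10¹⁷ J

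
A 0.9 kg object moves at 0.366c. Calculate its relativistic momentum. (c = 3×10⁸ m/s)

γ = 1/√(1 - 0.366²) = 1.075
v = 0.366 × 3×10⁸ = 1.098×10⁸ m/s
p = γmv = 1.075 × 0.9 × 1.098×10⁸ = 1.062×10⁸ kg·m/s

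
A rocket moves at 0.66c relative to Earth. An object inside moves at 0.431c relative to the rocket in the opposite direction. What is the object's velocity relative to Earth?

Object's velocity in rocket frame is u' = -0.431c
u = (u' + v)/(1 + u'v/c²) = (v - 0.431)/(1 - 0.431·v/c²)
Numerator: 0.66 - 0.431 = 0.229
Denominator: 1 - 0.28446 = 0.71554
u = 0.229/0.71554 = 0.3200c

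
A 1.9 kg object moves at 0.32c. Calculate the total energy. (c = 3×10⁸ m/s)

γ = 1/√(1 - 0.32²) = 1.0555
mc² = 1.9 × (3×10⁸)² = 1.710×10¹⁷ J
E = γmc² = 1.0555 × 1.710×10¹⁷ = 1.805×10¹⁷ J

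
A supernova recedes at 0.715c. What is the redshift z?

β = 0.715
(1+β)/(1-β) = 1.715/0.285 = 6.018
√(6.018) = 2.453
z = 2.453 - 1 = 1.453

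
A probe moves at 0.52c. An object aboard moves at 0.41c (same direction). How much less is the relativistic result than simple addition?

Classical: u' + v = 0.41 + 0.52 = 0.93c
Relativistic: u = (0.41 + 0.52)/(1 + 0.2132) = 0.93/1.2132 = 0.7666c
Difference: 0.93 - 0.7666 = 0.1634c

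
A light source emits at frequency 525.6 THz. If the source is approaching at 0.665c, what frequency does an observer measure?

β = v/c = 0.665
(1+β)/(1-β) = 1.665/0.335 = 4.970
Doppler factor = √(4.970) = 2.229
f_obs = 525.6 × 2.229 = 1172 THz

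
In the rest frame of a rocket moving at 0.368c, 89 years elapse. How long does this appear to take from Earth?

Proper time Δt₀ = 89 years
γ = 1/√(1 - 0.368²) = 1.0755
Δt = γΔt₀ = 1.0755 × 89 = 95.72 years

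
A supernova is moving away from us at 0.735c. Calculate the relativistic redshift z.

β = 0.735
(1+β)/(1-β) = 1.735/0.265 = 6.547
√(6.547) = 2.559
z = 2.559 - 1 = 1.559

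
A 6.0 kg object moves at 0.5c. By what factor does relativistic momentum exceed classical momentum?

p_rel = γmv, p_class = mv
Ratio = γ = 1/√(1 - 0.5²) = 1.155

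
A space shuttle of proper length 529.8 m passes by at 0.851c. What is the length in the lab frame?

Proper length L₀ = 529.8 m
γ = 1/√(1 - 0.851²) = 1.9042
L = L₀/γ = 529.8/1.9042 = 278.2 m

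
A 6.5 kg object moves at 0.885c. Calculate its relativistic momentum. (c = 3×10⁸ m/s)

γ = 1/√(1 - 0.885²) = 2.148
v = 0.885 × 3×10⁸ = 2.655×10⁸ m/s
p = γmv = 2.148 × 6.5 × 2.655×10⁸ = 3.707×10⁹ kg·m/s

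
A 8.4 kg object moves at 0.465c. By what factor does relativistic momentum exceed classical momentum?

p_rel = γmv, p_class = mv
Ratio = γ = 1/√(1 - 0.465²) = 1.130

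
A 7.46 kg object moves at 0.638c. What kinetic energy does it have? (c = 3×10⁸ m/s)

γ = 1/√(1 - 0.638²) = 1.2986
γ - 1 = 0.2986
KE = (γ-1)mc² = 0.2986 × 7.46 × (3×10⁸)² = 2.005×10¹⁷ J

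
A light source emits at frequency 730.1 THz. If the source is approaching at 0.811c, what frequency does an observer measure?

β = v/c = 0.811
(1+β)/(1-β) = 1.811/0.189 = 9.582
Doppler factor = √(9.582) = 3.095
f_obs = 730.1 × 3.095 = 2260 THz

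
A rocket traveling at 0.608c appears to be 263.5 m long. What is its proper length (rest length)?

Contracted length L = 263.5 m
γ = 1/√(1 - 0.608²) = 1.2595
L₀ = γL = 1.2595 × 263.5 = 331.9 m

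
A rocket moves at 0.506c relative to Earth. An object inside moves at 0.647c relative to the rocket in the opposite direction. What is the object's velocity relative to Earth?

Object's velocity in rocket frame is u' = -0.647c
u = (u' + v)/(1 + u'v/c²) = (v - 0.647)/(1 - 0.647·v/c²)
Numerator: 0.506 - 0.647 = -0.141
Denominator: 1 - 0.327382 = 0.672618
u = -0.141/0.672618 = -0.2096c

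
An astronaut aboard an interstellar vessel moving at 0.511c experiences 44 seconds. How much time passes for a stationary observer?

Proper time Δt₀ = 44 seconds
γ = 1/√(1 - 0.511²) = 1.1634
Δt = γΔt₀ = 1.1634 × 44 = 51.19 seconds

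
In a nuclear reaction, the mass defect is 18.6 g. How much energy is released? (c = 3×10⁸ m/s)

Convert mass defect: Δm = 18.6 g = 0.0186 kg
E = Δm·c² = 0.0186 × (3×10⁸)²
= 0.0186 × 9×10¹⁶ = 1.674×10¹⁵ J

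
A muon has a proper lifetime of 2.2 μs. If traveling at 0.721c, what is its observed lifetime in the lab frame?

Proper lifetime τ₀ = 2.2 μs
γ = 1/√(1 - 0.721²) = 1.443
τ = γτ₀ = 1.443 × 2.2 μs = 3.175 μs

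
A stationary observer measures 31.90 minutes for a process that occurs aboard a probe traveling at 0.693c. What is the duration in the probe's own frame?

Dilated time Δt = 31.90 minutes
γ = 1/√(1 - 0.693²) = 1.387
Δt₀ = Δt/γ = 31.90/1.387 = 23.00 minutes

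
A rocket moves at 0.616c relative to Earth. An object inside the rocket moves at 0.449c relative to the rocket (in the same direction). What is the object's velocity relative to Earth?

u = (u' + v)/(1 + u'v/c²)
Numerator: 0.449 + 0.616 = 1.065
Denominator: 1 + 0.276584 = 1.276584
u = 1.065/1.276584 = 0.8343c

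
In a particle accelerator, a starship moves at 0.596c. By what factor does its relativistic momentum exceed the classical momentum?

p_rel = γmv, p_class = mv
Ratio = γ = 1/√(1 - 0.596²)
= 1/√(0.644784) = 1.245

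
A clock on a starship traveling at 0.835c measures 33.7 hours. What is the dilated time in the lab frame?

Proper time Δt₀ = 33.7 hours
γ = 1/√(1 - 0.835²) = 1.817356
Δt = γΔt₀ = 1.817356 × 33.7 = 61.24 hours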